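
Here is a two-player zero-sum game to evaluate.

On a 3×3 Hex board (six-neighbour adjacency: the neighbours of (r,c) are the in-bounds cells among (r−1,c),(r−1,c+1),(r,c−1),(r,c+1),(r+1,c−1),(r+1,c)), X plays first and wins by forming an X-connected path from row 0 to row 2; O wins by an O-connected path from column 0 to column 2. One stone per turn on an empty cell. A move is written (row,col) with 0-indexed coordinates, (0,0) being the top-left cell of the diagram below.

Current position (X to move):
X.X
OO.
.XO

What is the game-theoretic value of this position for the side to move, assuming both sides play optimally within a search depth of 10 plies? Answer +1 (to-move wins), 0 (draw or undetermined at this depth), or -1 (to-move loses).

value(X.X/OO./.XO, X) = +1

ply 1, X at X.X/OO./.XO | (0,1)=-1→XXX/OO./.XO; (1,2)=+1→X.X/OOX/.XO*; (2,0)=-1→X.X/OO./XXO
ply 2: X.X/OOX/.XO is terminal -1 (O); from X.X/OO./.XO depth 10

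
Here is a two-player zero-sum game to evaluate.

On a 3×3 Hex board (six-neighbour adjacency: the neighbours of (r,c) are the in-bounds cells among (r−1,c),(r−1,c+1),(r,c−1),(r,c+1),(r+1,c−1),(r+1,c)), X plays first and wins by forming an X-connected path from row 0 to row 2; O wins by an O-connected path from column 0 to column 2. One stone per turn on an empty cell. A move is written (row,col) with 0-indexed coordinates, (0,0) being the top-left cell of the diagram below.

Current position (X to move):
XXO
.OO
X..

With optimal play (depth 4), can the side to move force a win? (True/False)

X winning at [XXO/.OO/X..]: True

ply 1, X at XXO/.OO/X.. | (1,0)=+1→XXO/XOO/X..*; (2,1)=-1→XXO/.OO/XX.; (2,2)=-1→XXO/.OO/X.X
ply 2: XXO/XOO/X.. is terminal -1 (O); from XXO/.OO/X.. depth 4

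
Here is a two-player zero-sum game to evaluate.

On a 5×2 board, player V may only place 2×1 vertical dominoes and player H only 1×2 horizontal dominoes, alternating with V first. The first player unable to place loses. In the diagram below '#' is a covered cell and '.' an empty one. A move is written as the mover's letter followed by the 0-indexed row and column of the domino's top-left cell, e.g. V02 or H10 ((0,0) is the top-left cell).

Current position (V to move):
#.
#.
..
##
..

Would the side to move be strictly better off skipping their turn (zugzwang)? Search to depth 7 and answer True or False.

ply 1, V at #./#./../##/.. | V01=-1→##/##/../##/..*; V11=-1→#./##/.#/##/..
ply 2, H at ##/##/../##/.. | H20=+1→##/##/##/##/..*; H40=+1→##/##/../##/##
ply 3: ##/##/##/##/.. is terminal -1 (V); from #./#./../##/.. depth 7
suppose V passes — search the same position with H to move:
pass> ply 1, H at #./#./../##/.. | H20=+1→#./#./##/##/..*; H40=-1→#./#./../##/##
pass> ply 2, V at #./#./##/##/.. | V01=-1→##/##/##/##/..*
pass> ply 3, H at ##/##/##/##/.. | H40=+1→##/##/##/##/##*
pass> ply 4: ##/##/##/##/## is terminal -1 (V); from #./#./../##/.. depth 7
for V: play -1, pass -1

zugzwang(#./#./../##/.., V) = False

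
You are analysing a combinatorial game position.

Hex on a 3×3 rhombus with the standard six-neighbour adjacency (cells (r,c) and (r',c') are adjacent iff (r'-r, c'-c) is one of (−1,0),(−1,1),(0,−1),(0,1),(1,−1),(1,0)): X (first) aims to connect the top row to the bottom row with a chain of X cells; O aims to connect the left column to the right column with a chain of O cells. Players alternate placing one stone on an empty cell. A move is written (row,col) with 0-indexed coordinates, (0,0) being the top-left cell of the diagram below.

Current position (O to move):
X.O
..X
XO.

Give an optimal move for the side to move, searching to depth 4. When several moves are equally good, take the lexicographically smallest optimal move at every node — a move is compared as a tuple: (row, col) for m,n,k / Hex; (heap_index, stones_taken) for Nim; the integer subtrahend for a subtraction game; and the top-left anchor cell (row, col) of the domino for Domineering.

O's best at [X.O/..X/XO.]: (1,0)

ply 1, O at X.O/..X/XO. | (0,1)=-1→XOO/..X/XO.; (1,0)=+1→X.O/O.X/XO.*; (1,1)=-1→X.O/.OX/XO.; (2,2)=-1→X.O/..X/XOO
ply 2, X at X.O/O.X/XO. | (0,1)=-1→XXO/O.X/XO.*; (1,1)=-1→X.O/OXX/XO.; (2,2)=-1→X.O/O.X/XOX
ply 3, O at XXO/O.X/XO. | (1,1)=+1→XXO/OOX/XO.*; (2,2)=-1→XXO/O.X/XOO
ply 4: XXO/OOX/XO. is terminal -1 (X); from X.O/..X/XO. depth 4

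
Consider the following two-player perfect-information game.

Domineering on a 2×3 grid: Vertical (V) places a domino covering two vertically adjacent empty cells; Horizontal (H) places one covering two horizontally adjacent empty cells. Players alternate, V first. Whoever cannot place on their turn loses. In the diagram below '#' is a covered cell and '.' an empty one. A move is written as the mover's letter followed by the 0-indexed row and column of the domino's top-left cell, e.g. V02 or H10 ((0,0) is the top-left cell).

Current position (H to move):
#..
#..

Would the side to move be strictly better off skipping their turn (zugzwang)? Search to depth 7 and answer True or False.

ply 1, H at #../#.. | H01=+1→###/#..*; H11=+1→#../###
ply 2: ###/#.. is terminal -1 (V); from #../#.. depth 7
suppose H passes — search the same position with V to move:
pass> ply 1, V at #../#.. | V01=+1→##./##.*; V02=+1→#.#/#.#
pass> ply 2: ##./##. is terminal -1 (H); from #../#.. depth 7
for H: play +1, pass -1

zugzwang(#../#.., H) = False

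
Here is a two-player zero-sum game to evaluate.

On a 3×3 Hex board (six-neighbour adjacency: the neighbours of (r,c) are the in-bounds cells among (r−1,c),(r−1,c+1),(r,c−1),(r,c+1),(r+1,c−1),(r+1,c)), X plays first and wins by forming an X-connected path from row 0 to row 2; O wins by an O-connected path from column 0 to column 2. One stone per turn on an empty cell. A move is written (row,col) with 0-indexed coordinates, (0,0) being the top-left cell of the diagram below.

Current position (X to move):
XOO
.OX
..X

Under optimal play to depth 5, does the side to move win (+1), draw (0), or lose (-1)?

ply 1, X at XOO/.OX/..X | (1,0)=-1→XOO/XOX/..X*; (2,0)=-1→XOO/.OX/X.X; (2,1)=-1→XOO/.OX/.XX
ply 2, O at XOO/XOX/..X | (2,0)=+1→XOO/XOX/O.X*; (2,1)=-1→XOO/XOX/.OX
ply 3: XOO/XOX/O.X is terminal -1 (X); from XOO/.OX/..X depth 5

value(XOO/.OX/..X, X) = -1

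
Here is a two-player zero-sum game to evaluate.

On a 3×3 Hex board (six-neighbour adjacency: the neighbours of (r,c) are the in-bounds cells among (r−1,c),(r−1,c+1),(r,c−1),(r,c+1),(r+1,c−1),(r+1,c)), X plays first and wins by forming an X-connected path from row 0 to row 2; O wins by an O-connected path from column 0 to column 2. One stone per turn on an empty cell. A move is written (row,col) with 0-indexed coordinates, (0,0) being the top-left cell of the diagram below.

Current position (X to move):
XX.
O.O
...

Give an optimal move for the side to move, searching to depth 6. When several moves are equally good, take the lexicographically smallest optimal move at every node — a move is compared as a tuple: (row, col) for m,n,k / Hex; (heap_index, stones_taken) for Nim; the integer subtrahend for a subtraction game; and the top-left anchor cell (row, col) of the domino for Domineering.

ply 1, X at XX./O.O/... | (0,2)=-1→XXX/O.O/...; (1,1)=+1→XX./OXO/...*; (2,0)=-1→XX./O.O/X..; (2,1)=-1→XX./O.O/.X.; (2,2)=-1→XX./O.O/..X
ply 2, O at XX./OXO/... | (0,2)=-1→XXO/OXO/...*; (2,0)=-1→XX./OXO/O..; (2,1)=-1→XX./OXO/.O.; (2,2)=-1→XX./OXO/..O
ply 3, X at XXO/OXO/... | (2,0)=+1→XXO/OXO/X..*; (2,1)=+1→XXO/OXO/.X.; (2,2)=+1→XXO/OXO/..X
ply 4: XXO/OXO/X.. is terminal -1 (O); from XX./O.O/... depth 6

X's best at [XX./O.O/...]: (1,1)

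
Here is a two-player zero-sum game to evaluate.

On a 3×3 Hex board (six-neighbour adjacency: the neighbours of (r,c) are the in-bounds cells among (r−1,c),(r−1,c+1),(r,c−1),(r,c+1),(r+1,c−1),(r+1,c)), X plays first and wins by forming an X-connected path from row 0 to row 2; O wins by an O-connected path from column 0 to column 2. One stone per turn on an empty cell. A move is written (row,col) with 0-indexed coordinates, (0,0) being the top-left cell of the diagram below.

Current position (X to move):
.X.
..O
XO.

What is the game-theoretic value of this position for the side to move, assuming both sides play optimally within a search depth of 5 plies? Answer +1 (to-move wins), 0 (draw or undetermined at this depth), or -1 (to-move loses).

value(.X./..O/XO., X) = +1

ply 1, X at .X./..O/XO. | (0,0)=+1→XX./..O/XO.*; (0,2)=+1→.XX/..O/XO.; (1,0)=+1→.X./X.O/XO.; (1,1)=+1→.X./.XO/XO.; (2,2)=+1→.X./..O/XOX
ply 2, O at XX./..O/XO. | (0,2)=-1→XXO/..O/XO.*; (1,0)=-1→XX./O.O/XO.; (1,1)=-1→XX./.OO/XO.; (2,2)=-1→XX./..O/XOO
ply 3, X at XXO/..O/XO. | (1,0)=+1→XXO/X.O/XO.*; (1,1)=+1→XXO/.XO/XO.; (2,2)=+1→XXO/..O/XOX
ply 4: XXO/X.O/XO. is terminal -1 (O); from .X./..O/XO. depth 5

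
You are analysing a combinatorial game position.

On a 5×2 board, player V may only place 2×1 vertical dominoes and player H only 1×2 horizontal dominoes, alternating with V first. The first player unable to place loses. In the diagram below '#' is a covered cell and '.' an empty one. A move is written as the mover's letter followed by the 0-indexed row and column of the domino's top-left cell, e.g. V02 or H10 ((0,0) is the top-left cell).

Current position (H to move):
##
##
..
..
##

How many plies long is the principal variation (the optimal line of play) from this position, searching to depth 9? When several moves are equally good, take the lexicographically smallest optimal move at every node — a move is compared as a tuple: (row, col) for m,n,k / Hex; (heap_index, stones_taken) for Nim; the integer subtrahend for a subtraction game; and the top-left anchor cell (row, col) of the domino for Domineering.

PV length from [##/##/../../##]: 1 ply

ply 1, H at ##/##/../../## | H20=+1→##/##/##/../##*; H30=+1→##/##/../##/##
ply 2: ##/##/##/../## is terminal -1 (V); from ##/##/../../## depth 9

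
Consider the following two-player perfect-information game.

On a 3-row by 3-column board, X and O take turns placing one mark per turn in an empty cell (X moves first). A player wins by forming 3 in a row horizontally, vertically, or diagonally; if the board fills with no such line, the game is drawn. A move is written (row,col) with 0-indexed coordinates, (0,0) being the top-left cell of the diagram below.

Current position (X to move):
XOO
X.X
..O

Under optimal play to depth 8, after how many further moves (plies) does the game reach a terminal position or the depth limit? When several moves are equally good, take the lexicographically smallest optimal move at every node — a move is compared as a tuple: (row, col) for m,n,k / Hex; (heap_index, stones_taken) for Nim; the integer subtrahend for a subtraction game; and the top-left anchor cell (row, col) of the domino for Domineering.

ply 1, X at XOO/X.X/..O | (1,1)=+1→XOO/XXX/..O*; (2,0)=+1→XOO/X.X/X.O; (2,1)=+1→XOO/X.X/.XO
ply 2: XOO/XXX/..O is terminal -1 (O); from XOO/X.X/..O depth 8

PV length from [XOO/X.X/..O]: 1 ply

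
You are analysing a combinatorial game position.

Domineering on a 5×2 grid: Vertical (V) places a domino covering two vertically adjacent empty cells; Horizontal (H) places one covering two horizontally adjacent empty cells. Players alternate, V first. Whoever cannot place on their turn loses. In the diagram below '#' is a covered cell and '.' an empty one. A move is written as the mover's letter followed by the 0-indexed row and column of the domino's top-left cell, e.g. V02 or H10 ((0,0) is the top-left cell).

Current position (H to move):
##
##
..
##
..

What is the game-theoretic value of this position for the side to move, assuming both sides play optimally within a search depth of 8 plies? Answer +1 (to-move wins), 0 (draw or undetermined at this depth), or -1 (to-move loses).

p1 H@[##/##/../##/..]: H20[##/##/##/##/..]+1* H40[##/##/../##/##]+1
p2 V@[##/##/##/##/..] terminal -1; root [##/##/../##/..] d8

value(##/##/../##/.., H) = +1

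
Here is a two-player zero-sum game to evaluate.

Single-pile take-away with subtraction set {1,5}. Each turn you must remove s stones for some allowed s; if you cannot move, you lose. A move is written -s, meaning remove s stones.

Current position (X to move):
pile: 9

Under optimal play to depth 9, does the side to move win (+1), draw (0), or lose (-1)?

p1 X@[9]: -1[8]+1* -5[4]+1
p2 O@[8]: -1[7]-1* -5[3]-1
p3 X@[7]: -1[6]+1* -5[2]+1
p4 O@[6]: -1[5]-1* -5[1]-1
p5 X@[5]: -1[4]+1* -5[0]+1
p6 O@[4]: -1[3]-1*
p7 X@[3]: -1[2]+1*
p8 O@[2]: -1[1]-1*
p9 X@[1]: -1[0]+1*
p10 O@[0] terminal -1; root [9] d9

value(9, X) = +1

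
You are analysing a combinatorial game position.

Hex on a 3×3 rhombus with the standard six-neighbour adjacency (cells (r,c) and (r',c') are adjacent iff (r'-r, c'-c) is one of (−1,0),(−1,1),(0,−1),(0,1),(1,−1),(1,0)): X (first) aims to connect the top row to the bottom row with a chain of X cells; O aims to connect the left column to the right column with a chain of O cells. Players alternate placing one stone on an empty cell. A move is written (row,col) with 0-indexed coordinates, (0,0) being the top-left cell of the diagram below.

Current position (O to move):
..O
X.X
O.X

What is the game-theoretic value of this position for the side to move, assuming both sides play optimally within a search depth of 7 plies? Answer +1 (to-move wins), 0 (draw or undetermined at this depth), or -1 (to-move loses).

ply 1, O at ..O/X.X/O.X | (0,0)=+1→O.O/X.X/O.X*; (0,1)=+1→.OO/X.X/O.X; (1,1)=+1→..O/XOX/O.X; (2,1)=-1→..O/X.X/OOX
ply 2, X at O.O/X.X/O.X | (0,1)=-1→OXO/X.X/O.X*; (1,1)=-1→O.O/XXX/O.X; (2,1)=-1→O.O/X.X/OXX
ply 3, O at OXO/X.X/O.X | (1,1)=+1→OXO/XOX/O.X*; (2,1)=-1→OXO/X.X/OOX
ply 4: OXO/XOX/O.X is terminal -1 (X); from ..O/X.X/O.X depth 7

value(..O/X.X/O.X, O) = +1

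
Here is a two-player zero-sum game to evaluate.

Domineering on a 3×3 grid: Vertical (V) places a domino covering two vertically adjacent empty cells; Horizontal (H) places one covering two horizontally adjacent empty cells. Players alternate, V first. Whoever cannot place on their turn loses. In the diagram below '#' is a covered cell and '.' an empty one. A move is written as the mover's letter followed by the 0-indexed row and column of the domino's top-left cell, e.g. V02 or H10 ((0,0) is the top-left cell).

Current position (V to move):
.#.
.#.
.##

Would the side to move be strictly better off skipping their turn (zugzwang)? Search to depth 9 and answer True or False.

ply 1, V at .#./.#./.## | V00=+1→##./##./.##*; V02=+1→.##/.##/.##; V10=+1→.#./##./###
ply 2: ##./##./.## is terminal -1 (H); from .#./.#./.## depth 9
pass branch (H moves first from the same position):
  | ply 1: .#./.#./.## is terminal -1 (H); from .#./.#./.## depth 9
V moving scores +1; V passing scores +1

zugzwang(.#./.#./.##, V) = False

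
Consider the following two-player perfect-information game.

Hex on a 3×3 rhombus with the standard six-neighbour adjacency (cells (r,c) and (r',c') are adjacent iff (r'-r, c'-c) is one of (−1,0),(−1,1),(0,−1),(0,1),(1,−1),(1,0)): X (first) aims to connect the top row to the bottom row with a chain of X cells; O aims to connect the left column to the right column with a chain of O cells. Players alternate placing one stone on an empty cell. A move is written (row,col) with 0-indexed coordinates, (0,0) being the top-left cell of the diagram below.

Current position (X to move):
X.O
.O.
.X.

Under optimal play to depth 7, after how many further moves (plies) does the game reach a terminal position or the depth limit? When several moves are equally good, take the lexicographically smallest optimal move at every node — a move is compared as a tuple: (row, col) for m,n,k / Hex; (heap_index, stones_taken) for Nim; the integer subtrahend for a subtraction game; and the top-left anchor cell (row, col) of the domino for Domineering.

PV length from [X.O/.O./.X.]: 2 plies

[X.O/.O./.X.] X move#1: (0,1):-1/XXO/.O./.X.*, (1,0):-1/X.O/XO./.X., (1,2):-1/X.O/.OX/.X., (2,0):-1/X.O/.O./XX., (2,2):-1/X.O/.O./.XX
[XXO/.O./.X.] O move#2: (1,0):+1/XXO/OO./.X.*, (1,2):+1/XXO/.OO/.X., (2,0):+1/XXO/.O./OX., (2,2):+1/XXO/.O./.XO
[XXO/OO./.X.] end (terminal -1, X#3); searched X.O/.O./.X. to 7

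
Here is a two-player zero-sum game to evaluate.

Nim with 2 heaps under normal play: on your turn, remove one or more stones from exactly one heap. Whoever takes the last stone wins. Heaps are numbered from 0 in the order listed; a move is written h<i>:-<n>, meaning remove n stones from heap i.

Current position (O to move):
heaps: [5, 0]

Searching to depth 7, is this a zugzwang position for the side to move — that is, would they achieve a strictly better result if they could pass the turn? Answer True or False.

ply 1, O at (5,0) | h0:-1=-1→(4,0); h0:-2=-1→(3,0); h0:-3=-1→(2,0); h0:-4=-1→(1,0); h0:-5=+1→(0,0)*
ply 2: (0,0) is terminal -1 (X); from (5,0) depth 7
suppose O passes — search the same position with X to move:
pass> ply 1, X at (5,0) | h0:-1=-1→(4,0); h0:-2=-1→(3,0); h0:-3=-1→(2,0); h0:-4=-1→(1,0); h0:-5=+1→(0,0)*
pass> ply 2: (0,0) is terminal -1 (O); from (5,0) depth 7
for O: play +1, pass -1

zugzwang((5,0), O) = False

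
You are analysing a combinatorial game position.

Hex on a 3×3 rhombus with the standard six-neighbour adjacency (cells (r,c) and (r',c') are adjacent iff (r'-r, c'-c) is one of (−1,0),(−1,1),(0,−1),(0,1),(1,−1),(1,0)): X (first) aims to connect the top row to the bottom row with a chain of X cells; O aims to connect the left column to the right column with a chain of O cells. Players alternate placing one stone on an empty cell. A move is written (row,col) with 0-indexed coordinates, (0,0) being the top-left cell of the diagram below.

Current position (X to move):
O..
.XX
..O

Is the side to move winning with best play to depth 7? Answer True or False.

X winning at [O../.XX/..O]: True

ply 1, X at O../.XX/..O | (0,1)=+1→OX./.XX/..O*; (0,2)=+1→O.X/.XX/..O; (1,0)=+1→O../XXX/..O; (2,0)=+1→O../.XX/X.O; (2,1)=+1→O../.XX/.XO
ply 2, O at OX./.XX/..O | (0,2)=-1→OXO/.XX/..O*; (1,0)=-1→OX./OXX/..O; (2,0)=-1→OX./.XX/O.O; (2,1)=-1→OX./.XX/.OO
ply 3, X at OXO/.XX/..O | (1,0)=+1→OXO/XXX/..O*; (2,0)=+1→OXO/.XX/X.O; (2,1)=+1→OXO/.XX/.XO
ply 4, O at OXO/XXX/..O | (2,0)=-1→OXO/XXX/O.O*; (2,1)=-1→OXO/XXX/.OO
ply 5, X at OXO/XXX/O.O | (2,1)=+1→OXO/XXX/OXO*
ply 6: OXO/XXX/OXO is terminal -1 (O); from O../.XX/..O depth 7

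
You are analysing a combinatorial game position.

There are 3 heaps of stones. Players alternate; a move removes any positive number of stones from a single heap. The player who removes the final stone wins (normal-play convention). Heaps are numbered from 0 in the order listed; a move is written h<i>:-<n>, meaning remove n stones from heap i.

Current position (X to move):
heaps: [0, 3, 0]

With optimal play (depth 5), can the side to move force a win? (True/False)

[(0,3,0)] X move#1: h1:-1:-1/(0,2,0), h1:-2:-1/(0,1,0), h1:-3:+1/(0,0,0)*
[(0,0,0)] end (terminal -1, O#2); searched (0,3,0) to 5

X winning at [(0,3,0)]: True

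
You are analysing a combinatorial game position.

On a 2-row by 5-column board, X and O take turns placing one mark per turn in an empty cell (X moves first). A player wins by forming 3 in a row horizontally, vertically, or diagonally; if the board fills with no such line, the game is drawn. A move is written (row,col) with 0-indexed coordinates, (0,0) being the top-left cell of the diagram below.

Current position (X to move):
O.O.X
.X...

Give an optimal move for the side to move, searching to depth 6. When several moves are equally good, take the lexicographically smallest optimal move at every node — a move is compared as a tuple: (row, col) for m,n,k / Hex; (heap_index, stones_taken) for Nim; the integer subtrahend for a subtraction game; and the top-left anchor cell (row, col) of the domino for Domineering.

X's best at [O.O.X/.X...]: (0,1)

ply 1, X at O.O.X/.X... | (0,1)=+0→OXO.X/.X...*; (0,3)=-1→O.OXX/.X...; (1,0)=-1→O.O.X/XX...; (1,2)=-1→O.O.X/.XX..; (1,3)=-1→O.O.X/.X.X.; (1,4)=-1→O.O.X/.X..X
ply 2, O at OXO.X/.X... | (0,3)=-1→OXOOX/.X...; (1,0)=+0→OXO.X/OX...*; (1,2)=+0→OXO.X/.XO..; (1,3)=+0→OXO.X/.X.O.; (1,4)=-1→OXO.X/.X..O
ply 3, X at OXO.X/OX... | (0,3)=+0→OXOXX/OX...*; (1,2)=+0→OXO.X/OXX..; (1,3)=+0→OXO.X/OX.X.; (1,4)=+0→OXO.X/OX..X
ply 4, O at OXOXX/OX... | (1,2)=+0→OXOXX/OXO..*; (1,3)=+0→OXOXX/OX.O.; (1,4)=+0→OXOXX/OX..O
ply 5, X at OXOXX/OXO.. | (1,3)=+0→OXOXX/OXOX.*; (1,4)=+0→OXOXX/OXO.X
ply 6, O at OXOXX/OXOX. | (1,4)=+0→OXOXX/OXOXO*
ply 7: OXOXX/OXOXO is terminal +0 (X); from O.O.X/.X... depth 6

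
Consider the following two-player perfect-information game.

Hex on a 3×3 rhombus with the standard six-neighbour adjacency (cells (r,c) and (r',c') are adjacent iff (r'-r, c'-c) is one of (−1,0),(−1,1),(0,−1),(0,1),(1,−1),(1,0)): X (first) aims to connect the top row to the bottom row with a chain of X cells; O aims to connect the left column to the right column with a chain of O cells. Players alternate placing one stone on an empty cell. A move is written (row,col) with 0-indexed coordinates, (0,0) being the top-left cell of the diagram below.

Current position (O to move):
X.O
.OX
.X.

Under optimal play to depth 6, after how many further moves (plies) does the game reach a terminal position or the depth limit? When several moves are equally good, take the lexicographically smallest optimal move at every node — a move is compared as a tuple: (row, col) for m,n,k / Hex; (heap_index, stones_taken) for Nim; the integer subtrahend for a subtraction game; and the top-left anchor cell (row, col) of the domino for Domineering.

p1 O@[X.O/.OX/.X.]: (0,1)[XOO/.OX/.X.]+1* (1,0)[X.O/OOX/.X.]+1 (2,0)[X.O/.OX/OX.]+1 (2,2)[X.O/.OX/.XO]+1
p2 X@[XOO/.OX/.X.]: (1,0)[XOO/XOX/.X.]-1* (2,0)[XOO/.OX/XX.]-1 (2,2)[XOO/.OX/.XX]-1
p3 O@[XOO/XOX/.X.]: (2,0)[XOO/XOX/OX.]+1* (2,2)[XOO/XOX/.XO]-1
p4 X@[XOO/XOX/OX.] terminal -1; root [X.O/.OX/.X.] d6

PV length from [X.O/.OX/.X.]: 3 plies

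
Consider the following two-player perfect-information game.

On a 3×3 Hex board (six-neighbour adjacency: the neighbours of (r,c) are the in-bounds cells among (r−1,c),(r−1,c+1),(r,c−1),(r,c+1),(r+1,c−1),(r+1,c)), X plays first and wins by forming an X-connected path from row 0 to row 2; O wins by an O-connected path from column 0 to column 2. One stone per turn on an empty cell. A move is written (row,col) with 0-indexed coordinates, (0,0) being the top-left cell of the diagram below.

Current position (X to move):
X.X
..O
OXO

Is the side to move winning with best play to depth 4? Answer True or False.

X winning at [X.X/..O/OXO]: True

p1 X@[X.X/..O/OXO]: (0,1)[XXX/..O/OXO]-1 (1,0)[X.X/X.O/OXO]-1 (1,1)[X.X/.XO/OXO]+1*
p2 O@[X.X/.XO/OXO] terminal -1; root [X.X/..O/OXO] d4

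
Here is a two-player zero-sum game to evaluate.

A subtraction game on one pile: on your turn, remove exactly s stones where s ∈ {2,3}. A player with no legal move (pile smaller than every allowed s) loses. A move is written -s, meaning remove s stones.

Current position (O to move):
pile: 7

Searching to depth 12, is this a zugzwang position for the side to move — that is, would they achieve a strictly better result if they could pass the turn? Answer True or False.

zugzwang(7, O) = False

[7] O move#1: -2:+1/5*, -3:-1/4
[5] X move#2: -2:-1/3*, -3:-1/2
[3] O move#3: -2:+1/1*, -3:+1/0
[1] end (terminal -1, X#4); searched 7 to 12
suppose O passes — search the same position with X to move:
pass> [7] X move#1: -2:+1/5*, -3:-1/4
pass> [5] O move#2: -2:-1/3*, -3:-1/2
pass> [3] X move#3: -2:+1/1*, -3:+1/0
pass> [1] end (terminal -1, O#4); searched 7 to 12
for O: play +1, pass -1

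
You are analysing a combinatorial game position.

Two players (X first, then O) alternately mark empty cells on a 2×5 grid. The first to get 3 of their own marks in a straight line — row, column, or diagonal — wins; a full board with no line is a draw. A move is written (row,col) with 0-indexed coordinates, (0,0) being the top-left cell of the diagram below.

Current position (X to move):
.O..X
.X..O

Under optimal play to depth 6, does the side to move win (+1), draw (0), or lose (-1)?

p1 X@[.O..X/.X..O]: (0,0)[XO..X/.X..O]+0 (0,2)[.OX.X/.X..O]+1* (0,3)[.O.XX/.X..O]+0 (1,0)[.O..X/XX..O]-1 (1,2)[.O..X/.XX.O]+1 (1,3)[.O..X/.X.XO]+0
p2 O@[.OX.X/.X..O]: (0,0)[OOX.X/.X..O]-1* (0,3)[.OXOX/.X..O]-1 (1,0)[.OX.X/OX..O]-1 (1,2)[.OX.X/.XO.O]-1 (1,3)[.OX.X/.X.OO]-1
p3 X@[OOX.X/.X..O]: (0,3)[OOXXX/.X..O]+1* (1,0)[OOX.X/XX..O]+1 (1,2)[OOX.X/.XX.O]+1 (1,3)[OOX.X/.X.XO]+1
p4 O@[OOXXX/.X..O] terminal -1; root [.O..X/.X..O] d6

value(.O..X/.X..O, X) = +1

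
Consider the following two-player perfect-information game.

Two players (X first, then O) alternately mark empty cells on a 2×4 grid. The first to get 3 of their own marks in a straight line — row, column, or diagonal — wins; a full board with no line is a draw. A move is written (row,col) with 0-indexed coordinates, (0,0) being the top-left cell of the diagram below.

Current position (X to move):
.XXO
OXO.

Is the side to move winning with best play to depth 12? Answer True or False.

X winning at [.XXO/OXO.]: True

p1 X@[.XXO/OXO.]: (0,0)[XXXO/OXO.]+1* (1,3)[.XXO/OXOX]+0
p2 O@[XXXO/OXO.] terminal -1; root [.XXO/OXO.] d12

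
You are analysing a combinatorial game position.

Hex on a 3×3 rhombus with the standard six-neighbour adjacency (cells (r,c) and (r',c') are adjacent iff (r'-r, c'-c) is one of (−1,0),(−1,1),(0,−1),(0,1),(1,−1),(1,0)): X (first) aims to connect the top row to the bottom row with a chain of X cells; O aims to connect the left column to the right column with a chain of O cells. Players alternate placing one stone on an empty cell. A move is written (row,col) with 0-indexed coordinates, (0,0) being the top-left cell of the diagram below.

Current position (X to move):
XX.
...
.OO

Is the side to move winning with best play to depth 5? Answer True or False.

X winning at [XX./.../.OO]: True

ply 1, X at XX./.../.OO | (0,2)=-1→XXX/.../.OO; (1,0)=-1→XX./X../.OO; (1,1)=-1→XX./.X./.OO; (1,2)=-1→XX./..X/.OO; (2,0)=+1→XX./.../XOO*
ply 2, O at XX./.../XOO | (0,2)=-1→XXO/.../XOO*; (1,0)=-1→XX./O../XOO; (1,1)=-1→XX./.O./XOO; (1,2)=-1→XX./..O/XOO
ply 3, X at XXO/.../XOO | (1,0)=+1→XXO/X../XOO*; (1,1)=+1→XXO/.X./XOO; (1,2)=+1→XXO/..X/XOO
ply 4: XXO/X../XOO is terminal -1 (O); from XX./.../.OO depth 5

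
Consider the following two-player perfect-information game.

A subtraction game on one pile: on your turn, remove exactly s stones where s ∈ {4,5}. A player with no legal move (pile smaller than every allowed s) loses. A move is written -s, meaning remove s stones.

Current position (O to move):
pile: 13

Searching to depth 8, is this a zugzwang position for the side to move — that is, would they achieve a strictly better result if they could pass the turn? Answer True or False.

[13] O move#1: -4:+1/9*, -5:-1/8
[9] X move#2: -4:-1/5*, -5:-1/4
[5] O move#3: -4:+1/1*, -5:+1/0
[1] end (terminal -1, X#4); searched 13 to 8
if O skipped the turn, X would face:
~ [13] X move#1: -4:+1/9*, -5:-1/8
~ [9] O move#2: -4:-1/5*, -5:-1/4
~ [5] X move#3: -4:+1/1*, -5:+1/0
~ [1] end (terminal -1, O#4); searched 13 to 8
compare (O): move=+1 vs pass=-1

zugzwang(13, O) = False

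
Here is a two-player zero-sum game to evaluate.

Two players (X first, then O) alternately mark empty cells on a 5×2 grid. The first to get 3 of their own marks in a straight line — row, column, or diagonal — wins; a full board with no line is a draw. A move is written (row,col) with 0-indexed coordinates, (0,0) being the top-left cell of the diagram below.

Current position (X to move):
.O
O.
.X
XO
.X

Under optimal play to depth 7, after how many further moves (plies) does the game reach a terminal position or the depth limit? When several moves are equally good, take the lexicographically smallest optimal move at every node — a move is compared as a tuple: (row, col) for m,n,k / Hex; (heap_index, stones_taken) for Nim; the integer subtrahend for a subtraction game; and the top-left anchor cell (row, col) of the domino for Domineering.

PV length from [.O/O./.X/XO/.X]: 4 plies

p1 X@[.O/O./.X/XO/.X]: (0,0)[XO/O./.X/XO/.X]+0* (1,1)[.O/OX/.X/XO/.X]+0 (2,0)[.O/O./XX/XO/.X]+0 (4,0)[.O/O./.X/XO/XX]+0
p2 O@[XO/O./.X/XO/.X]: (1,1)[XO/OO/.X/XO/.X]+0* (2,0)[XO/O./OX/XO/.X]+0 (4,0)[XO/O./.X/XO/OX]+0
p3 X@[XO/OO/.X/XO/.X]: (2,0)[XO/OO/XX/XO/.X]+0* (4,0)[XO/OO/.X/XO/XX]+0
p4 O@[XO/OO/XX/XO/.X]: (4,0)[XO/OO/XX/XO/OX]+0*
p5 X@[XO/OO/XX/XO/OX] terminal +0; root [.O/O./.X/XO/.X] d7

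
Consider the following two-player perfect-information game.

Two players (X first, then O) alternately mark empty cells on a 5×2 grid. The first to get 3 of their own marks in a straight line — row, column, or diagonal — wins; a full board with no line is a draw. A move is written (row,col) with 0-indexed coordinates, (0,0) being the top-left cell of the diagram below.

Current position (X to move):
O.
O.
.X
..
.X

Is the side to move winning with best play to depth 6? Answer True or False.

p1 X@[O./O./.X/../.X]: (0,1)[OX/O./.X/../.X]-1 (1,1)[O./OX/.X/../.X]-1 (2,0)[O./O./XX/../.X]+0 (3,0)[O./O./.X/X./.X]-1 (3,1)[O./O./.X/.X/.X]+1* (4,0)[O./O./.X/../XX]-1
p2 O@[O./O./.X/.X/.X] terminal -1; root [O./O./.X/../.X] d6

X winning at [O./O./.X/../.X]: True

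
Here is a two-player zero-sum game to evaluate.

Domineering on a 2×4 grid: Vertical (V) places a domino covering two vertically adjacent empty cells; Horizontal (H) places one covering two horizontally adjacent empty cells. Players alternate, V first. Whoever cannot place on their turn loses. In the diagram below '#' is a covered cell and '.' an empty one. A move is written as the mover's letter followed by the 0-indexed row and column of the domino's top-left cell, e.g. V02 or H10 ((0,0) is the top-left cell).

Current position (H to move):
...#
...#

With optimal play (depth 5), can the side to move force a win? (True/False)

[...#/...#] H move#1: H00:+1/##.#/...#*, H01:+1/.###/...#, H10:+1/...#/##.#, H11:+1/...#/.###
[##.#/...#] V move#2: V02:-1/####/..##*
[####/..##] H move#3: H10:+1/####/####*
[####/####] end (terminal -1, V#4); searched ...#/...# to 5

H winning at [...#/...#]: True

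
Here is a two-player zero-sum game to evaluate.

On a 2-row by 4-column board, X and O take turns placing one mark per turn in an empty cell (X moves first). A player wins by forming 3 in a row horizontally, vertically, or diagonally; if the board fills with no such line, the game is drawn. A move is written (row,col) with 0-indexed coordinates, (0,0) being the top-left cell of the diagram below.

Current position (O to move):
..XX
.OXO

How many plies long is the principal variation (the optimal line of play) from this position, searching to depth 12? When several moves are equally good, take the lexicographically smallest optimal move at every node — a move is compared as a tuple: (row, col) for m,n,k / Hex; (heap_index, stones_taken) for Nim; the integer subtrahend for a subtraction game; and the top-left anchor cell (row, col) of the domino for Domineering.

PV length from [..XX/.OXO]: 3 plies

p1 O@[..XX/.OXO]: (0,0)[O.XX/.OXO]-1 (0,1)[.OXX/.OXO]+0* (1,0)[..XX/OOXO]-1
p2 X@[.OXX/.OXO]: (0,0)[XOXX/.OXO]+0* (1,0)[.OXX/XOXO]+0
p3 O@[XOXX/.OXO]: (1,0)[XOXX/OOXO]+0*
p4 X@[XOXX/OOXO] terminal +0; root [..XX/.OXO] d12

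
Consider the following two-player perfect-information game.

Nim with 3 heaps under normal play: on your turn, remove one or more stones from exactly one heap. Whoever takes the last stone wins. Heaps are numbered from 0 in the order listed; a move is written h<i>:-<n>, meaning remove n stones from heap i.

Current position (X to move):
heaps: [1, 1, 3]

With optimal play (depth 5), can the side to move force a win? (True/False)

X winning at [(1,1,3)]: True

[(1,1,3)] X move#1: h0:-1:-1/(0,1,3), h1:-1:-1/(1,0,3), h2:-1:-1/(1,1,2), h2:-2:-1/(1,1,1), h2:-3:+1/(1,1,0)*
[(1,1,0)] O move#2: h0:-1:-1/(0,1,0)*, h1:-1:-1/(1,0,0)
[(0,1,0)] X move#3: h1:-1:+1/(0,0,0)*
[(0,0,0)] end (terminal -1, O#4); searched (1,1,3) to 5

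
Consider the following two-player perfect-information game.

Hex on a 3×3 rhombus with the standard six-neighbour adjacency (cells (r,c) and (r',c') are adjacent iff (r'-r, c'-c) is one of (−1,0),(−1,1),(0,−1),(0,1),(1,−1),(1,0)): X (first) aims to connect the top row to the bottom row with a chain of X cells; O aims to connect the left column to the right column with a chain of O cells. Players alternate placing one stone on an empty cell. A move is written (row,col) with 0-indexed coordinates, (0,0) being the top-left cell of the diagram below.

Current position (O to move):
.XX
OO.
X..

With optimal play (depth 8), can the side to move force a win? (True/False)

[.XX/OO./X..] O move#1: (0,0):-1/OXX/OO./X.., (1,2):+1/.XX/OOO/X..*, (2,1):+1/.XX/OO./XO., (2,2):+1/.XX/OO./X.O
[.XX/OOO/X..] end (terminal -1, X#2); searched .XX/OO./X.. to 8

O winning at [.XX/OO./X..]: True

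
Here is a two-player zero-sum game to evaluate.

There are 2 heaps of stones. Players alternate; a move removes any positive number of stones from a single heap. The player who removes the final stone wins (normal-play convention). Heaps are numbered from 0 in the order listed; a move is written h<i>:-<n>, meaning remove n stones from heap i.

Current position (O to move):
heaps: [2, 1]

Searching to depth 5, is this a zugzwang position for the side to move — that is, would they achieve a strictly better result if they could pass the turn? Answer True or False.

p1 O@[(2,1)]: h0:-1[(1,1)]+1* h0:-2[(0,1)]-1 h1:-1[(2,0)]-1
p2 X@[(1,1)]: h0:-1[(0,1)]-1* h1:-1[(1,0)]-1
p3 O@[(0,1)]: h1:-1[(0,0)]+1*
p4 X@[(0,0)] terminal -1; root [(2,1)] d5
if O skipped the turn, X would face:
~ p1 X@[(2,1)]: h0:-1[(1,1)]+1* h0:-2[(0,1)]-1 h1:-1[(2,0)]-1
~ p2 O@[(1,1)]: h0:-1[(0,1)]-1* h1:-1[(1,0)]-1
~ p3 X@[(0,1)]: h1:-1[(0,0)]+1*
~ p4 O@[(0,0)] terminal -1; root [(2,1)] d5
compare (O): move=+1 vs pass=-1

zugzwang((2,1), O) = False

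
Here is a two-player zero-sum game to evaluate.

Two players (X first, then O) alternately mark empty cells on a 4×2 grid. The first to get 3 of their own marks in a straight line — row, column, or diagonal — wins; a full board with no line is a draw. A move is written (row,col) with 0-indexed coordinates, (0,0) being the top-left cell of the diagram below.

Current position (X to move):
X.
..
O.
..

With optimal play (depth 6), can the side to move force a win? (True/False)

X winning at [X./../O./..]: False

p1 X@[X./../O./..]: (0,1)[XX/../O./..]+0* (1,0)[X./X./O./..]+0 (1,1)[X./.X/O./..]+0 (2,1)[X./../OX/..]+0 (3,0)[X./../O./X.]+0 (3,1)[X./../O./.X]+0
p2 O@[XX/../O./..]: (1,0)[XX/O./O./..]+0* (1,1)[XX/.O/O./..]+0 (2,1)[XX/../OO/..]+0 (3,0)[XX/../O./O.]+0 (3,1)[XX/../O./.O]+0
p3 X@[XX/O./O./..]: (1,1)[XX/OX/O./..]-1 (2,1)[XX/O./OX/..]-1 (3,0)[XX/O./O./X.]+0* (3,1)[XX/O./O./.X]-1
p4 O@[XX/O./O./X.]: (1,1)[XX/OO/O./X.]+0* (2,1)[XX/O./OO/X.]+0 (3,1)[XX/O./O./XO]+0
p5 X@[XX/OO/O./X.]: (2,1)[XX/OO/OX/X.]+0* (3,1)[XX/OO/O./XX]+0
p6 O@[XX/OO/OX/X.]: (3,1)[XX/OO/OX/XO]+0*
p7 X@[XX/OO/OX/XO] terminal +0; root [X./../O./..] d6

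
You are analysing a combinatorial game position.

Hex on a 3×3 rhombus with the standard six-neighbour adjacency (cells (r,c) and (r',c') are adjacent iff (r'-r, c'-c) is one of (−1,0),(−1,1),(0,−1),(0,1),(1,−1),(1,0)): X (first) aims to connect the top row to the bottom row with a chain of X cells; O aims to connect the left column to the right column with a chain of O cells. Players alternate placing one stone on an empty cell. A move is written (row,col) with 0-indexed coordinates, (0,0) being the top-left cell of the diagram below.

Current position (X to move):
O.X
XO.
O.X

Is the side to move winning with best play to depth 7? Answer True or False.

ply 1, X at O.X/XO./O.X | (0,1)=-1→OXX/XO./O.X; (1,2)=+1→O.X/XOX/O.X*; (2,1)=-1→O.X/XO./OXX
ply 2: O.X/XOX/O.X is terminal -1 (O); from O.X/XO./O.X depth 7

X winning at [O.X/XO./O.X]: True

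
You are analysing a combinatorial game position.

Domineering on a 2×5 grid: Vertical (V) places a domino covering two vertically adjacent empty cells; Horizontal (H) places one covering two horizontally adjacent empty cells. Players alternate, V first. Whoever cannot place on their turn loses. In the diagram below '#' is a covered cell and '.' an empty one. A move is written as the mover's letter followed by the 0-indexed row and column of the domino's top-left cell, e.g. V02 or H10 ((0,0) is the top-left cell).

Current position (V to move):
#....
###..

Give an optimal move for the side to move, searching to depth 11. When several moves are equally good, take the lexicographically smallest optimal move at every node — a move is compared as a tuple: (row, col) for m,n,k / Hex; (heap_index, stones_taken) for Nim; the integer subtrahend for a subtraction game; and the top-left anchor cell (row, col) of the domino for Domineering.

ply 1, V at #..../###.. | V03=+1→#..#./####.*; V04=-1→#...#/###.#
ply 2, H at #..#./####. | H01=-1→####./####.*
ply 3, V at ####./####. | V04=+1→#####/#####*
ply 4: #####/##### is terminal -1 (H); from #..../###.. depth 11

V's best at [#..../###..]: V03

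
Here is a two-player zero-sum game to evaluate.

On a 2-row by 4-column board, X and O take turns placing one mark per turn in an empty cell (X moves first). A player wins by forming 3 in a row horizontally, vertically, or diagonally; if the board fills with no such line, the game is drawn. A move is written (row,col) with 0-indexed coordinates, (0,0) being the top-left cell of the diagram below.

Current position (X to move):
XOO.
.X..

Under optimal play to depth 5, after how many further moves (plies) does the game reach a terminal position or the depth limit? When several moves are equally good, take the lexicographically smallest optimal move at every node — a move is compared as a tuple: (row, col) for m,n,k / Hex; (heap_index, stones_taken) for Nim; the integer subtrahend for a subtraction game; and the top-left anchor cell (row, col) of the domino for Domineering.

p1 X@[XOO./.X..]: (0,3)[XOOX/.X..]+0* (1,0)[XOO./XX..]-1 (1,2)[XOO./.XX.]-1 (1,3)[XOO./.X.X]-1
p2 O@[XOOX/.X..]: (1,0)[XOOX/OX..]+0* (1,2)[XOOX/.XO.]+0 (1,3)[XOOX/.X.O]+0
p3 X@[XOOX/OX..]: (1,2)[XOOX/OXX.]+0* (1,3)[XOOX/OX.X]+0
p4 O@[XOOX/OXX.]: (1,3)[XOOX/OXXO]+0*
p5 X@[XOOX/OXXO] terminal +0; root [XOO./.X..] d5

PV length from [XOO./.X..]: 4 plies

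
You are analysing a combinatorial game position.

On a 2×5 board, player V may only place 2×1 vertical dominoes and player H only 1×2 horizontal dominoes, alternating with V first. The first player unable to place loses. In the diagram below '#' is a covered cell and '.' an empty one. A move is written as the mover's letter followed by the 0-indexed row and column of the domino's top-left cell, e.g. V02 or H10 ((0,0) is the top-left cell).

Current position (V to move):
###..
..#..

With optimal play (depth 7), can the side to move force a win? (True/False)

V winning at [###../..#..]: True

[###../..#..] V move#1: V03:+1/####./..##.*, V04:+1/###.#/..#.#
[####./..##.] H move#2: H10:-1/####./####.*
[####./####.] V move#3: V04:+1/#####/#####*
[#####/#####] end (terminal -1, H#4); searched ###../..#.. to 7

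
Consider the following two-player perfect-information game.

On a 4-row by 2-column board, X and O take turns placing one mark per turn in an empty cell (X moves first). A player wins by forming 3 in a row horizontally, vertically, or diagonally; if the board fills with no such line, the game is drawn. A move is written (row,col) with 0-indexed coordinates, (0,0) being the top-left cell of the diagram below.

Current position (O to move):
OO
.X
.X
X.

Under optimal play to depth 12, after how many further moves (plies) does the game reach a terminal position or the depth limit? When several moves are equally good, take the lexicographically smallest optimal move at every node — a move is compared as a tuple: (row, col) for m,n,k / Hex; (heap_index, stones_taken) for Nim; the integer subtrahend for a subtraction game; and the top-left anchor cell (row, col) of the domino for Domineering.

p1 O@[OO/.X/.X/X.]: (1,0)[OO/OX/.X/X.]-1 (2,0)[OO/.X/OX/X.]-1 (3,1)[OO/.X/.X/XO]+0*
p2 X@[OO/.X/.X/XO]: (1,0)[OO/XX/.X/XO]+0* (2,0)[OO/.X/XX/XO]+0
p3 O@[OO/XX/.X/XO]: (2,0)[OO/XX/OX/XO]+0*
p4 X@[OO/XX/OX/XO] terminal +0; root [OO/.X/.X/X.] d12

PV length from [OO/.X/.X/X.]: 3 plies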